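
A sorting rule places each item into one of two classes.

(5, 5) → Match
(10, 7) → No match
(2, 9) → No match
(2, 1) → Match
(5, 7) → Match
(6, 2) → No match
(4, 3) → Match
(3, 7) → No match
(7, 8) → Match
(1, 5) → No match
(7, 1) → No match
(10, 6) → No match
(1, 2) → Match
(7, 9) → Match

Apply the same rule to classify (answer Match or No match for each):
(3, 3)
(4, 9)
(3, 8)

A rule that fits every label: |first − second| ≤ 2 — true of each 'Match' example, false of each 'No match' one.
Match: (3, 3), since |3−3| = 0. No match: (4, 9), since |4−9| = 5. No match: (3, 8), since |3−8| = 5.

Match, No match, No match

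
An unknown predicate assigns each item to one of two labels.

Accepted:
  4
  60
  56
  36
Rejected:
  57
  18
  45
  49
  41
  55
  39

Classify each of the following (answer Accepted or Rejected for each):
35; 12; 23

Rejected, Accepted, Rejected

The common property of the 'Accepted' items is: multiple of 4. No 'Rejected' item has it.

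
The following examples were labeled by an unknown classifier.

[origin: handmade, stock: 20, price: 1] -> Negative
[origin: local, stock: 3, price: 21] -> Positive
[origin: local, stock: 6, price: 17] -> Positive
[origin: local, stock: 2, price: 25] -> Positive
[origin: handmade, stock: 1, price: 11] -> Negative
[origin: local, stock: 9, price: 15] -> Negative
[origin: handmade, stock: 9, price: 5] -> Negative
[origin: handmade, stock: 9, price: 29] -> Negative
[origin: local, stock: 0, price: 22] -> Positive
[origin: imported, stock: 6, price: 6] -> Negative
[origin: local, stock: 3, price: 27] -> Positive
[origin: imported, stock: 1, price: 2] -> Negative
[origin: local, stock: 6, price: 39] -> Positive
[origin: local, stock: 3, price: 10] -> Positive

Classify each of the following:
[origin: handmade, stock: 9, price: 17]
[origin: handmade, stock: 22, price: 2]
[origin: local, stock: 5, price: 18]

Negative, Negative, Positive

The rule appears to be: origin is local AND stock ≤ 6.
[origin: handmade, stock: 9, price: 17]: origin is handmade, stock = 9, does not pass → Negative. [origin: handmade, stock: 22, price: 2]: origin is handmade, stock = 22, does not pass → Negative. [origin: local, stock: 5, price: 18]: origin is local, stock = 5, has this property → Positive.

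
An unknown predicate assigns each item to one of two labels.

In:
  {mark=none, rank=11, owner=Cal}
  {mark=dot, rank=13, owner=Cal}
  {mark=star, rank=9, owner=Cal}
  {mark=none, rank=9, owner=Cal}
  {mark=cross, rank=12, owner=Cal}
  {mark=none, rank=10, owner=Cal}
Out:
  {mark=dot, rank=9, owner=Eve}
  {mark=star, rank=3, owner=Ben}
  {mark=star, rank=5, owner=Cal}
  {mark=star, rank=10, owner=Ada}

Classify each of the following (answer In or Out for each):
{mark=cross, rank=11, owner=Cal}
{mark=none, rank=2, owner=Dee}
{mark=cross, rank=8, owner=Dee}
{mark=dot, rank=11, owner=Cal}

Every 'In' example satisfies: owner is Cal AND rank ≥ 9. None of the 'Out' examples do.
{mark=cross, rank=11, owner=Cal}: In (owner is Cal, rank = 11).
{mark=none, rank=2, owner=Dee}: Out (owner is Dee, rank = 2).
{mark=cross, rank=8, owner=Dee}: Out (owner is Dee, rank = 8).
{mark=dot, rank=11, owner=Cal}: In (owner is Cal, rank = 11).

In, Out, Out, In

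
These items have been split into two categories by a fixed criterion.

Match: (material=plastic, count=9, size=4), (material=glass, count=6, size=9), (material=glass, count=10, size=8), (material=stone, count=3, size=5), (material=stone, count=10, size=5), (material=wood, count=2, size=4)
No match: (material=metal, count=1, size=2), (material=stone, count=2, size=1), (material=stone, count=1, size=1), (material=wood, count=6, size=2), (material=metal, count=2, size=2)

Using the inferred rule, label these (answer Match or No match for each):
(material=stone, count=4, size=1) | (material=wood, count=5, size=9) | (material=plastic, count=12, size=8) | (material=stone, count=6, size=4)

Every 'Match' example satisfies: size ≥ 4. None of the 'No match' examples do.
No match: (material=stone, count=4, size=1), since size = 1.
Match: (material=wood, count=5, size=9), since size = 9.
Match: (material=plastic, count=12, size=8), since size = 8.
Match: (material=stone, count=6, size=4), since size = 4.

No match, Match, Match, Match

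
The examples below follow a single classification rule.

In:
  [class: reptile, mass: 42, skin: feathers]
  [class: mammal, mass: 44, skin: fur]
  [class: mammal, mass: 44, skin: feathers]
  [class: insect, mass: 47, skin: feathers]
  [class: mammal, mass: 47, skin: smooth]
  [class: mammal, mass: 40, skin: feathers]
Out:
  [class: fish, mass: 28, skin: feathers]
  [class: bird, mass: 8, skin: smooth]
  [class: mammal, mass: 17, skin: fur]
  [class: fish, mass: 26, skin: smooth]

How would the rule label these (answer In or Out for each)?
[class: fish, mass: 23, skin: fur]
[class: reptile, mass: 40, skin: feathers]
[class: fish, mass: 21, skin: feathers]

Out, In, Out

The common property of the 'In' items is: mass ≥ 40. No 'Out' item has it.
[class: fish, mass: 23, skin: fur]: mass = 23 — does not pass, so Out.
[class: reptile, mass: 40, skin: feathers]: mass = 40 — matches, so In.
[class: fish, mass: 21, skin: feathers]: mass = 21 — does not pass, so Out.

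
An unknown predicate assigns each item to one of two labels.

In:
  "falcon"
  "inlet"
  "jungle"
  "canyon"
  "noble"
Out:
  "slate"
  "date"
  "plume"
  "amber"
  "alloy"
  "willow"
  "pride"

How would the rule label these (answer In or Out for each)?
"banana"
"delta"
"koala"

The simplest hypothesis consistent with all the labels is: contains 'n'.
"banana": has 'n' — passes, so In. "delta": no 'n' — does not fit, so Out. "koala": no 'n' — does not fit, so Out.

In, Out, Out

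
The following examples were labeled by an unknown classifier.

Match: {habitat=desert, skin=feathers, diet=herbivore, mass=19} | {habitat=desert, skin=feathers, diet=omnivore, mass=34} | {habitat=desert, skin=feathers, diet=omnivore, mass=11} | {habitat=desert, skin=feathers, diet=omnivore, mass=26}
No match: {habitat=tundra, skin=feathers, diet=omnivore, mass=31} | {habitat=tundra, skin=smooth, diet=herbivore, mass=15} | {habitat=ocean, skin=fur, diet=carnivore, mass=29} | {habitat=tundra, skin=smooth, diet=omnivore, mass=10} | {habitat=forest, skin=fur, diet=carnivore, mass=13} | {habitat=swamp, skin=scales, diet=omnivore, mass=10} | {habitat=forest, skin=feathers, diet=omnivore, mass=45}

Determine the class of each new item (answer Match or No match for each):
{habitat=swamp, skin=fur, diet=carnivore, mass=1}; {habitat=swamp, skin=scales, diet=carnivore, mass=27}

No match, No match

A rule that fits every label: habitat is desert — true of each 'Match' example, false of each 'No match' one.
{habitat=swamp, skin=fur, diet=carnivore, mass=1}: habitat is swamp — does not pass, so No match.
{habitat=swamp, skin=scales, diet=carnivore, mass=27}: habitat is swamp — does not pass, so No match.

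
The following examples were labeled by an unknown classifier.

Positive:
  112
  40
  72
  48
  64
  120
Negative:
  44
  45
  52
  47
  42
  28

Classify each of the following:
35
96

Negative, Positive

Comparing the two groups points to one rule — multiple of 8.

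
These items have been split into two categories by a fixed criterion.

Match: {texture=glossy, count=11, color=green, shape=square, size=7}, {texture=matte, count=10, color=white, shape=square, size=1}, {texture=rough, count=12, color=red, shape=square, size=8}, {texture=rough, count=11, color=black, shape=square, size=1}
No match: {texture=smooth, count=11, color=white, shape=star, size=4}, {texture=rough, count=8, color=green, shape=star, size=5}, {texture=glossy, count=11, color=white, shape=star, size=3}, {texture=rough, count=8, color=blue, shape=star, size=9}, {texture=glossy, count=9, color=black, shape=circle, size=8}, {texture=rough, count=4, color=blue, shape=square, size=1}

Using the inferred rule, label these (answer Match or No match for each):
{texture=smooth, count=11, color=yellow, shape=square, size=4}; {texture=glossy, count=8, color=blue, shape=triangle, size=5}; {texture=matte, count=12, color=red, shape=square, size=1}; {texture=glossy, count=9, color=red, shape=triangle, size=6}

Match, No match, Match, No match

One predicate separates the groups cleanly: shape is square AND count ≥ 8.
Match: {texture=smooth, count=11, color=yellow, shape=square, size=4}, since shape is square, count = 11. No match: {texture=glossy, count=8, color=blue, shape=triangle, size=5}, since shape is triangle, count = 8. Match: {texture=matte, count=12, color=red, shape=square, size=1}, since shape is square, count = 12. No match: {texture=glossy, count=9, color=red, shape=triangle, size=6}, since shape is triangle, count = 9.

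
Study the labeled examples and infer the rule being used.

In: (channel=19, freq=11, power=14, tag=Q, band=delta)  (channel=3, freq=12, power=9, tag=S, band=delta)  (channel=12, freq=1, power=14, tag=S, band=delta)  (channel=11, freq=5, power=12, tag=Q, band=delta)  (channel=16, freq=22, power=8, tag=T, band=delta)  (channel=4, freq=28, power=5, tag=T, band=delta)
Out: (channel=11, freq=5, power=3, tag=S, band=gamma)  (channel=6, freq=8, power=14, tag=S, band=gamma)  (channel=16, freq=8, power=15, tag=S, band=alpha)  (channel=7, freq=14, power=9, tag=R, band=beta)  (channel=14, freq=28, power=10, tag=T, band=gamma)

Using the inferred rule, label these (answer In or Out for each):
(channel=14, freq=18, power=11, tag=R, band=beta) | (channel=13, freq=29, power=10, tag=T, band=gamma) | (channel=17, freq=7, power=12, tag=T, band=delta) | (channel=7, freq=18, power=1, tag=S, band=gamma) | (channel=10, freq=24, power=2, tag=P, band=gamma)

Out, Out, In, Out, Out

One predicate separates the groups cleanly: band is delta.
(channel=14, freq=18, power=11, tag=R, band=beta): band is beta, lacks this property → Out.
(channel=13, freq=29, power=10, tag=T, band=gamma): band is gamma, lacks this property → Out.
(channel=17, freq=7, power=12, tag=T, band=delta): band is delta, has this property → In.
(channel=7, freq=18, power=1, tag=S, band=gamma): band is gamma, lacks this property → Out.
(channel=10, freq=24, power=2, tag=P, band=gamma): band is gamma, lacks this property → Out.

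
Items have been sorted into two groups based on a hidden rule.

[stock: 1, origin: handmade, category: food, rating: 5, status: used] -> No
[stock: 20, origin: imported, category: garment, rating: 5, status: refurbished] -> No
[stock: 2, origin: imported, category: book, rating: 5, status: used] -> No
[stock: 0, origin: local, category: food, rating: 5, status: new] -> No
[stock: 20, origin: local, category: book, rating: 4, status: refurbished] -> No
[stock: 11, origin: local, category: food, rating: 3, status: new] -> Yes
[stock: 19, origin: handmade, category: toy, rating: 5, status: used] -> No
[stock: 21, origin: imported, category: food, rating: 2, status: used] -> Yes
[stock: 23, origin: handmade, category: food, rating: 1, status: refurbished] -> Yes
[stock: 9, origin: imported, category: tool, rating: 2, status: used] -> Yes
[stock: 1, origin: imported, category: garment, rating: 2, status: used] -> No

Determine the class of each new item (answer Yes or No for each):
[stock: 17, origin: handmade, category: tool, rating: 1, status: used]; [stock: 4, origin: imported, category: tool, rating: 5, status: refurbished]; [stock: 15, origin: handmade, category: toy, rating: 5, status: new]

The classifier is using: stock ≥ 2 AND rating ≤ 3.
Yes: [stock: 17, origin: handmade, category: tool, rating: 1, status: used], since stock = 17, rating = 1.
No: [stock: 4, origin: imported, category: tool, rating: 5, status: refurbished], since stock = 4, rating = 5.
No: [stock: 15, origin: handmade, category: toy, rating: 5, status: new], since stock = 15, rating = 5.

Yes, No, No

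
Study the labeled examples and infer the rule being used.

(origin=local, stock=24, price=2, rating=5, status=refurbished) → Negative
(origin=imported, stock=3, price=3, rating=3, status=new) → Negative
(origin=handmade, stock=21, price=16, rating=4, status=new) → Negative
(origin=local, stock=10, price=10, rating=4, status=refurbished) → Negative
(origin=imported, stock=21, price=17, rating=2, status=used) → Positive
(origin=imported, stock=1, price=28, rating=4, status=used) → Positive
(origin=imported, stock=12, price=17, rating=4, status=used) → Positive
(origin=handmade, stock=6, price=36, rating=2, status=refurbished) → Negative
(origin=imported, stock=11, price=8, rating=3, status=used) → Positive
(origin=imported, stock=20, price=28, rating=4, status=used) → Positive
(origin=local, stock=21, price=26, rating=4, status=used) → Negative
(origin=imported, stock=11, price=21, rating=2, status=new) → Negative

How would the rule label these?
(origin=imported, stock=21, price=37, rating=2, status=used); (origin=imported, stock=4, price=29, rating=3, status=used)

Positive, Positive

One predicate separates the groups cleanly: status is used AND origin is imported.
(origin=imported, stock=21, price=37, rating=2, status=used): status is used, origin is imported, satisfies this → Positive. (origin=imported, stock=4, price=29, rating=3, status=used): status is used, origin is imported, satisfies this → Positive.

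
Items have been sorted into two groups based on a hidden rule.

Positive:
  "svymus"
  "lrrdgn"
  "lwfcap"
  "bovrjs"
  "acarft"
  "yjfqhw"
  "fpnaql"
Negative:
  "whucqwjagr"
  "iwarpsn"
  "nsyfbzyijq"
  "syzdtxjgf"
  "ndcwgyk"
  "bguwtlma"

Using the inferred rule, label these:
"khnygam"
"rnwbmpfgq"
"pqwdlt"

Negative, Negative, Positive

A rule that fits every label: length 6 — true of each 'Positive' example, false of each 'Negative' one.
"khnygam": Negative (length 7).
"rnwbmpfgq": Negative (length 9).
"pqwdlt": Positive (length 6).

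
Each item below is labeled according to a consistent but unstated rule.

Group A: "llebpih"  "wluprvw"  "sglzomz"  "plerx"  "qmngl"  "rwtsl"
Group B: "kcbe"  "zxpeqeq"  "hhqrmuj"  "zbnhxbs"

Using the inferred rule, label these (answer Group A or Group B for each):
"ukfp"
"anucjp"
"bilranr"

Group B, Group B, Group A

The pattern is that an item is 'Group A' exactly when: contains 'l'.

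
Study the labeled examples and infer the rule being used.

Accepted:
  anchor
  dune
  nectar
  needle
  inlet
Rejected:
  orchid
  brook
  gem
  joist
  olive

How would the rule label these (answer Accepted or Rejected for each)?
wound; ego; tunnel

Accepted, Rejected, Accepted

'Accepted' ⟺ contains 'n'.
wound → has 'n' → Accepted.
ego → no 'n' → Rejected.
tunnel → has 'n' → Accepted.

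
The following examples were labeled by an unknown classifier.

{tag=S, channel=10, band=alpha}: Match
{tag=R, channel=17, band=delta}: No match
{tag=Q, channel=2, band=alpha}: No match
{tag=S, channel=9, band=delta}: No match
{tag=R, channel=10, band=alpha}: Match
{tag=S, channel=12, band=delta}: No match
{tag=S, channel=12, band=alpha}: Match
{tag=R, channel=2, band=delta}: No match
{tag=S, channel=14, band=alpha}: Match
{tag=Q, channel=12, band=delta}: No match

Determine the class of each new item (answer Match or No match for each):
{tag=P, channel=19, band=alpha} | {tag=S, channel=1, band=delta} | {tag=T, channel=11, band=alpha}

A rule that fits every label: band is alpha AND channel ≥ 9 — true of each 'Match' example, false of each 'No match' one.
Match: {tag=P, channel=19, band=alpha}, since band is alpha, channel = 19. No match: {tag=S, channel=1, band=delta}, since band is delta, channel = 1. Match: {tag=T, channel=11, band=alpha}, since band is alpha, channel = 11.

Match, No match, Match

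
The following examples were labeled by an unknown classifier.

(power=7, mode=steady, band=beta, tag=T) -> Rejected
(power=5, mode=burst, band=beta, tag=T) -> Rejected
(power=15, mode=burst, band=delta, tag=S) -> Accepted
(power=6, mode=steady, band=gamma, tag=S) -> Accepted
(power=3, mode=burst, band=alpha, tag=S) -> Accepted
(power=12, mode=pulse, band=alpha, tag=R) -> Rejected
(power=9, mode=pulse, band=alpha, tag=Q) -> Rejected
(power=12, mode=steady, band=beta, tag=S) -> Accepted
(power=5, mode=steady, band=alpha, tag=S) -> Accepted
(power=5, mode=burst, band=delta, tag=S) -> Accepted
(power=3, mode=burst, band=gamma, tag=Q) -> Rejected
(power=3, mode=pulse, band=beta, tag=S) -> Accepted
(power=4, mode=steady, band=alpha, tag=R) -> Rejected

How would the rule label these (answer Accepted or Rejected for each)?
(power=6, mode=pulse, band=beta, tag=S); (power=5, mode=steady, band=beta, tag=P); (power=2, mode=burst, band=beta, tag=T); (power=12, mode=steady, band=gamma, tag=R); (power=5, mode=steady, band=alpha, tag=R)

All 'Accepted' examples share one property — tag is S — and every 'Rejected' example lacks it.
(power=6, mode=pulse, band=beta, tag=S): tag is S — meets the rule, so Accepted.
(power=5, mode=steady, band=beta, tag=P): tag is P — doesn't qualify, so Rejected.
(power=2, mode=burst, band=beta, tag=T): tag is T — doesn't qualify, so Rejected.
(power=12, mode=steady, band=gamma, tag=R): tag is R — doesn't qualify, so Rejected.
(power=5, mode=steady, band=alpha, tag=R): tag is R — doesn't qualify, so Rejected.

Accepted, Rejected, Rejected, Rejected, Rejected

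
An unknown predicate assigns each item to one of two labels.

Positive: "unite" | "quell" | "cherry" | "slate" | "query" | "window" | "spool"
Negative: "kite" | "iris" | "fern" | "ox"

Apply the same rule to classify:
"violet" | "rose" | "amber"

Positive, Negative, Positive

A rule that fits every label: length ≥ 5 — true of each 'Positive' example, false of each 'Negative' one.
"violet": length 6, matches → Positive. "rose": length 4, doesn't match → Negative. "amber": length 5, matches → Positive.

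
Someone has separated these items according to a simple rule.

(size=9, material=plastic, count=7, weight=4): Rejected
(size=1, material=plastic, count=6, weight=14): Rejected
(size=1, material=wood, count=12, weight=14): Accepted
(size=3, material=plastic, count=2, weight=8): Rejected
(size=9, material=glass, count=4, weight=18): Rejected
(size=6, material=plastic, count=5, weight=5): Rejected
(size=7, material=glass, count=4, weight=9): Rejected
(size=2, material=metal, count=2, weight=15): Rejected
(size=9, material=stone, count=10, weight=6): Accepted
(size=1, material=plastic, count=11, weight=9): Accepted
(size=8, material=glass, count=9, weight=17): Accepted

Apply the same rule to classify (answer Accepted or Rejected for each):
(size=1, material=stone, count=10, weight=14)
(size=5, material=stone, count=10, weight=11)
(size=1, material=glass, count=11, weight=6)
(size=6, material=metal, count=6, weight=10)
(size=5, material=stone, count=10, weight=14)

Rule: count ≥ 9. This holds for each 'Accepted' example and fails for each 'Rejected' one.
(size=1, material=stone, count=10, weight=14): Accepted (count = 10). (size=5, material=stone, count=10, weight=11): Accepted (count = 10). (size=1, material=glass, count=11, weight=6): Accepted (count = 11). (size=6, material=metal, count=6, weight=10): Rejected (count = 6). (size=5, material=stone, count=10, weight=14): Accepted (count = 10).

Accepted, Accepted, Accepted, Rejected, Accepted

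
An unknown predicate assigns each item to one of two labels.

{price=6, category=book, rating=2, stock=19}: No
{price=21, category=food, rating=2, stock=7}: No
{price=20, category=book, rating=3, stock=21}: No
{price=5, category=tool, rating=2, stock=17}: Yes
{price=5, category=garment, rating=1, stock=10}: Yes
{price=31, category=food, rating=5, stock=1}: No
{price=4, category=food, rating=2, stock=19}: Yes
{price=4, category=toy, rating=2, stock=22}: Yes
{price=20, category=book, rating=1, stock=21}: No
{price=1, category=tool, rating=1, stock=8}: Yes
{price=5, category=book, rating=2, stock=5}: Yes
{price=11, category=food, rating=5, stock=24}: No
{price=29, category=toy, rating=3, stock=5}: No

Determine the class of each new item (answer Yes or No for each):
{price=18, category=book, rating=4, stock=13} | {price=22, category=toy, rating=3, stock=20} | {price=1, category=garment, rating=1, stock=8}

Rule: price ≤ 5. This holds for each 'Yes' example and fails for each 'No' one.
{price=18, category=book, rating=4, stock=13}: price = 18 — fails the rule, so No.
{price=22, category=toy, rating=3, stock=20}: price = 22 — fails the rule, so No.
{price=1, category=garment, rating=1, stock=8}: price = 1 — passes, so Yes.

No, No, Yes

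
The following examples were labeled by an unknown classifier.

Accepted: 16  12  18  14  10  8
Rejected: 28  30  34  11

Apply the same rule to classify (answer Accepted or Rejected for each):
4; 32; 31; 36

A rule that fits every label: even AND at most 18 — true of each 'Accepted' example, false of each 'Rejected' one.
Accepted: 4, since 4 is even, 4 ≤ 18.
Rejected: 32, since 32 is even, 32 > 18.
Rejected: 31, since 31 is odd, 31 > 18.
Rejected: 36, since 36 is even, 36 > 18.

Accepted, Rejected, Rejected, Rejected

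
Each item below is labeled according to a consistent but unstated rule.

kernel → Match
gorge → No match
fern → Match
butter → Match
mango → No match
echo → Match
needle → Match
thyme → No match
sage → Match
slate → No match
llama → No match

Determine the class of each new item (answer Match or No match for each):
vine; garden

One predicate separates the groups cleanly: even length.
Match: vine, since length 4.
Match: garden, since length 6.

Match, Match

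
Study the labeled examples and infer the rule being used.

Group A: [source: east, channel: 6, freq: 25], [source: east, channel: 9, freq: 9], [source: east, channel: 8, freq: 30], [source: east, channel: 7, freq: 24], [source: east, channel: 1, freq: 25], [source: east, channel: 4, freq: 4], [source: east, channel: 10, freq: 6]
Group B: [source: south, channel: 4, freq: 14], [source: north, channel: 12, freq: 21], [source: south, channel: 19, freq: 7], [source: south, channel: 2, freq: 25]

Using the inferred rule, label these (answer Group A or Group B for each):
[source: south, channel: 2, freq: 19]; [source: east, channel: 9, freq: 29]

The distinguishing property — source is east — holds for all the 'Group A' cases and none of the 'Group B' cases.
[source: south, channel: 2, freq: 19]: Group B (source is south). [source: east, channel: 9, freq: 29]: Group A (source is east).

Group B, Group A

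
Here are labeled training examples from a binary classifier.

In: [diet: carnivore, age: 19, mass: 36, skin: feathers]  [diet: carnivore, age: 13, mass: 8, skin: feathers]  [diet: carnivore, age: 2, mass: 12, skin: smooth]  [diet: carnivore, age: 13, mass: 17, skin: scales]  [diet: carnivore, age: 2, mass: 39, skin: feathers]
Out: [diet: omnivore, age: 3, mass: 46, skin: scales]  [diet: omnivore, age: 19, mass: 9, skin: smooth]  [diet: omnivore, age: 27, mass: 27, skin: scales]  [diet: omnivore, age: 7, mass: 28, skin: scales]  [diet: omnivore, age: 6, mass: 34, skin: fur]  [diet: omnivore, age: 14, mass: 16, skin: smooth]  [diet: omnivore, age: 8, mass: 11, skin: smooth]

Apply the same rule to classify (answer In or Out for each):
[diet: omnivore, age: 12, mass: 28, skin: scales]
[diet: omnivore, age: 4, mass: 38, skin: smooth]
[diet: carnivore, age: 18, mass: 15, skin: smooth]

The common property of the 'In' items is: diet is carnivore. No 'Out' item has it.
[diet: omnivore, age: 12, mass: 28, skin: scales]: diet is omnivore, lacks this property → Out.
[diet: omnivore, age: 4, mass: 38, skin: smooth]: diet is omnivore, lacks this property → Out.
[diet: carnivore, age: 18, mass: 15, skin: smooth]: diet is carnivore, fits → In.

Out, Out, In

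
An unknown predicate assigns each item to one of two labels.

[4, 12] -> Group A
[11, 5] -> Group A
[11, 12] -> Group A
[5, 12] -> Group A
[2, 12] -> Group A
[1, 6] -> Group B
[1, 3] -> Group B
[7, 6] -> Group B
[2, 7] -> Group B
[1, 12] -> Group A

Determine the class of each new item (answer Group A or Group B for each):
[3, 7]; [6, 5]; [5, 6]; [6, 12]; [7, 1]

Group B, Group B, Group B, Group A, Group B

The pattern is that an item is 'Group A' exactly when: max ≥ 11.
Group B: [3, 7], since max 7.
Group B: [6, 5], since max 6.
Group B: [5, 6], since max 6.
Group A: [6, 12], since max 12.
Group B: [7, 1], since max 7.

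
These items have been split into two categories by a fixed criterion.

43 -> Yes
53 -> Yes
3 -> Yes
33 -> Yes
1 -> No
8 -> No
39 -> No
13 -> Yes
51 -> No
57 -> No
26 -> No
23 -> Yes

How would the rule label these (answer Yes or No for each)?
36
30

No, No

The distinguishing property — ends in digit 3 — holds for all the 'Yes' cases and none of the 'No' cases.
No: 36, since last digit 6.
No: 30, since last digit 0.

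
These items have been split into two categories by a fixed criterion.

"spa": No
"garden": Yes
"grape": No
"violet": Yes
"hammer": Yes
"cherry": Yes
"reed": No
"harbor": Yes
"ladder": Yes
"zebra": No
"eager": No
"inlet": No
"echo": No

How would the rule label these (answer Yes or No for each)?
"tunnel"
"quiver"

Yes, Yes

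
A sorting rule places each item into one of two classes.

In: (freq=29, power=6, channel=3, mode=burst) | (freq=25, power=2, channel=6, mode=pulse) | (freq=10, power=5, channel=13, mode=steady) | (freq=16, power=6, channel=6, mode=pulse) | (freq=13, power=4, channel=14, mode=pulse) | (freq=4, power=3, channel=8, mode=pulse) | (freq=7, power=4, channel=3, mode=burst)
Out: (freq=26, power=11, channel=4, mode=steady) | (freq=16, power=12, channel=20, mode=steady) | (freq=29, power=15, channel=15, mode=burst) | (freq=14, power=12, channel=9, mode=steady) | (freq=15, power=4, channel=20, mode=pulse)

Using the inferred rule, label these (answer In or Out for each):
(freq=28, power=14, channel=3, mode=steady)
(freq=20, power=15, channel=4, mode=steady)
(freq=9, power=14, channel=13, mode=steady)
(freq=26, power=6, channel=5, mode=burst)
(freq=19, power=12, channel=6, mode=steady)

Rule: power ≤ 6 AND channel ≤ 14. This holds for each 'In' example and fails for each 'Out' one.
(freq=28, power=14, channel=3, mode=steady): power = 14, channel = 3, lacks this property → Out.
(freq=20, power=15, channel=4, mode=steady): power = 15, channel = 4, lacks this property → Out.
(freq=9, power=14, channel=13, mode=steady): power = 14, channel = 13, lacks this property → Out.
(freq=26, power=6, channel=5, mode=burst): power = 6, channel = 5, fits → In.
(freq=19, power=12, channel=6, mode=steady): power = 12, channel = 6, lacks this property → Out.

Out, Out, Out, In, Out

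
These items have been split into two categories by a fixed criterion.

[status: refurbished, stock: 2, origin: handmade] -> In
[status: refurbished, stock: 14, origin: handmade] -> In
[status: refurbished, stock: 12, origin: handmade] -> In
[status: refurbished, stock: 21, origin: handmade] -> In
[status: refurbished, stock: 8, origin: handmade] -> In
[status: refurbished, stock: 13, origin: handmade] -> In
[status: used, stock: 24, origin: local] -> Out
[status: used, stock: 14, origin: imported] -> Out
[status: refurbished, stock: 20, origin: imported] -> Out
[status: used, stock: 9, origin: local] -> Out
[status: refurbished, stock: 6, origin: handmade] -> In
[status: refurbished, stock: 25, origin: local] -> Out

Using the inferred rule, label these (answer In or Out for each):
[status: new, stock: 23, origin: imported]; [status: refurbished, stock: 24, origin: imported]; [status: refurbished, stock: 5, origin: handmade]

Rule: origin is handmade. This holds for each 'In' example and fails for each 'Out' one.

Out, Out, In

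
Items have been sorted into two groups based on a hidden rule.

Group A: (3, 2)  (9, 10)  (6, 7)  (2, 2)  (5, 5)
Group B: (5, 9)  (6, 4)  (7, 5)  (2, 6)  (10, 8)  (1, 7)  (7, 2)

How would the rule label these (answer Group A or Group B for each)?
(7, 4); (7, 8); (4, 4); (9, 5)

Group B, Group A, Group A, Group B

Rule: |first − second| ≤ 1. This holds for each 'Group A' example and fails for each 'Group B' one.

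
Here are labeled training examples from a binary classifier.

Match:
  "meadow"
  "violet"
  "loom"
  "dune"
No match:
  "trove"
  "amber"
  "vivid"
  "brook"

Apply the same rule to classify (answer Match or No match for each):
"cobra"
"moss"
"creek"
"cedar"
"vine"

The rule appears to be: even length.
No match: "cobra", since length 5.
Match: "moss", since length 4.
No match: "creek", since length 5.
No match: "cedar", since length 5.
Match: "vine", since length 4.

No match, Match, No match, No match, Match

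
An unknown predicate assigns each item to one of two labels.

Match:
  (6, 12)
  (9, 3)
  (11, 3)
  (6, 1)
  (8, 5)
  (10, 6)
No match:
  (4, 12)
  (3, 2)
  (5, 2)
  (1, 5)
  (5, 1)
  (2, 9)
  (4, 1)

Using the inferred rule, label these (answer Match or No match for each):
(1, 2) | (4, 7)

No match, No match

The simplest hypothesis consistent with all the labels is: first ≥ 6.
(1, 2): No match (first 1). (4, 7): No match (first 4).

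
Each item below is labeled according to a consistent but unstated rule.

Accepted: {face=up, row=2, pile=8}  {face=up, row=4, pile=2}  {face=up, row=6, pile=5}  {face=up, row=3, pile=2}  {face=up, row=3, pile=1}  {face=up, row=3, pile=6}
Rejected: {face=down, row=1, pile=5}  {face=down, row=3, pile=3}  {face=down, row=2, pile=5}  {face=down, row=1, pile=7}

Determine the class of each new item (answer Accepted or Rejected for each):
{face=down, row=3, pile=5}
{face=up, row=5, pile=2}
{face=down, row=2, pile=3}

Rule: face is up. This holds for each 'Accepted' example and fails for each 'Rejected' one.
{face=down, row=3, pile=5}: face is down — doesn't qualify, so Rejected. {face=up, row=5, pile=2}: face is up — has this property, so Accepted. {face=down, row=2, pile=3}: face is down — doesn't qualify, so Rejected.

Rejected, Accepted, Rejected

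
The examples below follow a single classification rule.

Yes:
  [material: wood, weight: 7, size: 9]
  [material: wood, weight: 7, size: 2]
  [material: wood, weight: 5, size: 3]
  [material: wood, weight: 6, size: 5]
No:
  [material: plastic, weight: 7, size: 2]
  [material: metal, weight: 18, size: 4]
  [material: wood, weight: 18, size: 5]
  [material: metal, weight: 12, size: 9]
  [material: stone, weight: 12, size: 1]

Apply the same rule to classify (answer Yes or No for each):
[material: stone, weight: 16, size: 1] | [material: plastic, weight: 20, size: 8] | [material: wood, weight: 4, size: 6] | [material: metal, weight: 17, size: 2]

The common property of the 'Yes' items is: material is wood AND weight ≤ 7. No 'No' item has it.
[material: stone, weight: 16, size: 1] — material is stone, weight = 16, hence No.
[material: plastic, weight: 20, size: 8] — material is plastic, weight = 20, hence No.
[material: wood, weight: 4, size: 6] — material is wood, weight = 4, hence Yes.
[material: metal, weight: 17, size: 2] — material is metal, weight = 17, hence No.

No, No, Yes, No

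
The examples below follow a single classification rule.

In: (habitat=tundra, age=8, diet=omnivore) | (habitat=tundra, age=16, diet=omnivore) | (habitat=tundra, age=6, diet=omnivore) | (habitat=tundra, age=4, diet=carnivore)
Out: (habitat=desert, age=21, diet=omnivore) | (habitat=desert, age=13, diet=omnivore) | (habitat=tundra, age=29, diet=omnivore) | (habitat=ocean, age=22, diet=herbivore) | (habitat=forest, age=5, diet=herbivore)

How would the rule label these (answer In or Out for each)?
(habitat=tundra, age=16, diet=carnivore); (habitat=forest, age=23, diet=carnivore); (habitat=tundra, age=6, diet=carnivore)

A rule that fits every label: habitat is tundra AND age ≤ 16 — true of each 'In' example, false of each 'Out' one.

In, Out, In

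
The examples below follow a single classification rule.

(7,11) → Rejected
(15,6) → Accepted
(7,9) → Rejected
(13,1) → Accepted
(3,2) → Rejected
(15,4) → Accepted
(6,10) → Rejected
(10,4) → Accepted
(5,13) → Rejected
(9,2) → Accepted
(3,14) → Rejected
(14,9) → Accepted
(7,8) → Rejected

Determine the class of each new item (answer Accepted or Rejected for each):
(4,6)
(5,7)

Rejected, Rejected

One predicate separates the groups cleanly: first ≥ 8.
(4,6): first 4, does not pass → Rejected. (5,7): first 5, does not pass → Rejected.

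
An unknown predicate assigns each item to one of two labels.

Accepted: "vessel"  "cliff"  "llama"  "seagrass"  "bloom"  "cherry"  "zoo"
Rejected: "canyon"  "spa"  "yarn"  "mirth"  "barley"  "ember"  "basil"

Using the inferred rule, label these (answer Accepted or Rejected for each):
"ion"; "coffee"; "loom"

The distinguishing property — has a double letter — holds for all the 'Accepted' cases and none of the 'Rejected' cases.
"ion": Rejected (no doubled letter).
"coffee": Accepted ('ff' doubled).
"loom": Accepted ('oo' doubled).

Rejected, Accepted, Accepted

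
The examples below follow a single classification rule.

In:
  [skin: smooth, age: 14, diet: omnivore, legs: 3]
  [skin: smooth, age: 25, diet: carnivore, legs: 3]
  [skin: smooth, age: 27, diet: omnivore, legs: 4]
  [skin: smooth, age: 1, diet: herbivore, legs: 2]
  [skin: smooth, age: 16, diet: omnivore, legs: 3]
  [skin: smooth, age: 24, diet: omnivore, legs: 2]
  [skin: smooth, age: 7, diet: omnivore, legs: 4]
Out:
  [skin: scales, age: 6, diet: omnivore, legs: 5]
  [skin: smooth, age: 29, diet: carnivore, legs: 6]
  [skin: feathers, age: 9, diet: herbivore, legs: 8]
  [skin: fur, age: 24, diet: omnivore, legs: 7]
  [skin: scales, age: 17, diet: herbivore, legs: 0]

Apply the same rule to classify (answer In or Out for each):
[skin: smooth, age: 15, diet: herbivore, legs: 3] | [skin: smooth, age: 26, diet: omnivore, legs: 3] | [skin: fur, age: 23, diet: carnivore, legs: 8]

In, In, Out

'In' ⟺ skin is smooth AND age ≤ 27.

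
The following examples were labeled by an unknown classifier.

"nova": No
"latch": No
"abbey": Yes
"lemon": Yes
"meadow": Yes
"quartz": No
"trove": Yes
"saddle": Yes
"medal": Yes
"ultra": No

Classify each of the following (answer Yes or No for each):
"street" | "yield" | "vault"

Rule: contains 'e'. This holds for each 'Yes' example and fails for each 'No' one.
"street" → has 'e' → Yes.
"yield" → has 'e' → Yes.
"vault" → no 'e' → No.

Yes, Yes, No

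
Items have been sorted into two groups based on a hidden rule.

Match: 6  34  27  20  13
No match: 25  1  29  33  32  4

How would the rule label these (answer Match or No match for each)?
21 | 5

No match, No match

Checking candidate rules against both groups, what survives is: ≡ 6 (mod 7).
21: No match (21 mod 7 = 0).
5: No match (5 mod 7 = 5).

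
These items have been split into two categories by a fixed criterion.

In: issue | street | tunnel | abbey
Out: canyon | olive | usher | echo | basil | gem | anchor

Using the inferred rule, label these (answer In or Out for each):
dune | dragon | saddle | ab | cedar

A rule that fits every label: has a double letter — true of each 'In' example, false of each 'Out' one.
dune — no doubled letter, hence Out.
dragon — no doubled letter, hence Out.
saddle — 'dd' doubled, hence In.
ab — no doubled letter, hence Out.
cedar — no doubled letter, hence Out.

Out, Out, In, Out, Out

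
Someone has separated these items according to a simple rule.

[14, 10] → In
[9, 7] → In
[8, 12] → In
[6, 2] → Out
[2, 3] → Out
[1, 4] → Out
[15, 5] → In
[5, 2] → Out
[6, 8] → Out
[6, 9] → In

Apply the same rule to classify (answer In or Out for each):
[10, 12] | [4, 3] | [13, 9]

In, Out, In

Rule: sum ≥ 15. This holds for each 'In' example and fails for each 'Out' one.
[10, 12]: In (10+12 = 22). [4, 3]: Out (4+3 = 7). [13, 9]: In (13+9 = 22).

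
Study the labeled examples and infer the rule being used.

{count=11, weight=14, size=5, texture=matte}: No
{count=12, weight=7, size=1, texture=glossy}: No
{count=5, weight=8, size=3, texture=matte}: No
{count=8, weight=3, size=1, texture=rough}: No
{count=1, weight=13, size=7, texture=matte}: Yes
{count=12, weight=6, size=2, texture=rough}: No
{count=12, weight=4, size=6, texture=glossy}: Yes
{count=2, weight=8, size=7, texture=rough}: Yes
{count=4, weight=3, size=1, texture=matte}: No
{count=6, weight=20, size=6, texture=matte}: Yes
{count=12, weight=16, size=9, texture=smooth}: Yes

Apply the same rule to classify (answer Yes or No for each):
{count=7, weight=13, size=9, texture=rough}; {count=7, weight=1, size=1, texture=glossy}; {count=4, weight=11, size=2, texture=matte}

Yes, No, No

'Yes' ⟺ size ≥ 6.
{count=7, weight=13, size=9, texture=rough}: size = 9, satisfies this → Yes.
{count=7, weight=1, size=1, texture=glossy}: size = 1, fails this test → No.
{count=4, weight=11, size=2, texture=matte}: size = 2, fails this test → No.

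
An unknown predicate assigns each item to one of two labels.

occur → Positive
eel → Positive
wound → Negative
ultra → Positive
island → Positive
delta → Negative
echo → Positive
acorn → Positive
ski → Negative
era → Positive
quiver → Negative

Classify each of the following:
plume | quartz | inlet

The pattern is that an item is 'Positive' exactly when: starts with a vowel.
Negative: plume, since starts with 'p'.
Negative: quartz, since starts with 'q'.
Positive: inlet, since starts with 'i'.

Negative, Negative, Positive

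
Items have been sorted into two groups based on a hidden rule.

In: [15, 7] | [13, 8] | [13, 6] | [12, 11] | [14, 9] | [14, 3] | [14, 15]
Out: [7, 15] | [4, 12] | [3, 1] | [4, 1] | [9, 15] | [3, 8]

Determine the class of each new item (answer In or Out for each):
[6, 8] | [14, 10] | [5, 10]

Out, In, Out

One predicate separates the groups cleanly: first ≥ 11.
[6, 8] → first 6 → Out. [14, 10] → first 14 → In. [5, 10] → first 5 → Out.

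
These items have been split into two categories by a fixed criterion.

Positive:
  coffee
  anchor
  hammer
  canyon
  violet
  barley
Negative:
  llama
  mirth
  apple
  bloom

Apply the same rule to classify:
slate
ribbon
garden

The rule appears to be: even length.
slate → length 5 → Negative.
ribbon → length 6 → Positive.
garden → length 6 → Positive.

Negative, Positive, Positive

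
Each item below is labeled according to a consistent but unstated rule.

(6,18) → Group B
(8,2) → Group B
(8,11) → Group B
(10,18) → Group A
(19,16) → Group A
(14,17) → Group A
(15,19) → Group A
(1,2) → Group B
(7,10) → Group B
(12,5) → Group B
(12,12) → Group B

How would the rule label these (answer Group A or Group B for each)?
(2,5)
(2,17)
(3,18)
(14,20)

Group B, Group B, Group B, Group A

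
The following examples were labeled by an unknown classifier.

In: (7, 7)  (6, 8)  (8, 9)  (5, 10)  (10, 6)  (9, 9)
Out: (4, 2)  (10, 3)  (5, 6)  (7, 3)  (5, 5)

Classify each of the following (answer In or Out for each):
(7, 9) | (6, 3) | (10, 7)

The pattern is that an item is 'In' exactly when: sum ≥ 14.

In, Out, In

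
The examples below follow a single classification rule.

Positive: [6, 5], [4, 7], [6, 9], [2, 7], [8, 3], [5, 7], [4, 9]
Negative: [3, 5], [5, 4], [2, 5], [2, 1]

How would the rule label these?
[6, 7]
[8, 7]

Positive, Positive

The distinguishing property — max ≥ 6 — holds for all the 'Positive' cases and none of the 'Negative' cases.
Positive: [6, 7], since max 7.
Positive: [8, 7], since max 8.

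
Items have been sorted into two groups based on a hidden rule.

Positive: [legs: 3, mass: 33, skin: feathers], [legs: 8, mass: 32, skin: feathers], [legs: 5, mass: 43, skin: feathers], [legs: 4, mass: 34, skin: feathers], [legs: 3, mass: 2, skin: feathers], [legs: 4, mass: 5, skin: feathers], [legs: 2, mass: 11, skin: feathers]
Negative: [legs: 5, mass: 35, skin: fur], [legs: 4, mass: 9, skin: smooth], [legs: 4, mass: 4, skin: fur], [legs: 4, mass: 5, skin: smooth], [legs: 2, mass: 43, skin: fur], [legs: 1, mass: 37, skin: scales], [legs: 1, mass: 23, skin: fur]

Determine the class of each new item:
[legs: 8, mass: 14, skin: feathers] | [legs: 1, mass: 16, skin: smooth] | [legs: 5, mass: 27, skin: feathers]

Positive, Negative, Positive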